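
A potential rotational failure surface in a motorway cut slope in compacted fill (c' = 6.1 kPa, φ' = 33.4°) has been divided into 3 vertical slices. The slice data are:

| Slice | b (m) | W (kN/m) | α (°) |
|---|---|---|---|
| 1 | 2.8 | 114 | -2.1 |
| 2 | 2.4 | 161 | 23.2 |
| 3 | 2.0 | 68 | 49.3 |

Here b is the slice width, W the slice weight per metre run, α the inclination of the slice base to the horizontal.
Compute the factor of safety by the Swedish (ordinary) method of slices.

FS = 2.29

Ordinary method of slices: FS = Σ[c'·Δl_i + (W_i cosα_i)·tanφ'] / Σ W_i sinα_i, with Δl_i = b_i / cosα_i.
Slice 1: Δl = 2.8/cos(-2.1°) = 2.802 m; N'_1 = 114·cos(-2.1°) = 113.9; c'Δl = 17.09; W sinα = -4.2
Slice 2: Δl = 2.4/cos23.2° = 2.611 m; N'_2 = 161·cos23.2° = 148.0; c'Δl = 15.93; W sinα = 63.4
Slice 3: Δl = 2.0/cos49.3° = 3.067 m; N'_3 = 68·cos49.3° = 44.3; c'Δl = 18.71; W sinα = 51.6
Σc'Δl = 51.7 kN/m; ΣN' = 306.2 kN/m; ΣW sinα = 110.8 kN/m
Resisting = 51.7 + 306.2·tan33.4° = 51.7 + 201.9 = 253.7 kN/m
FS = 253.7 / 110.8 = 2.289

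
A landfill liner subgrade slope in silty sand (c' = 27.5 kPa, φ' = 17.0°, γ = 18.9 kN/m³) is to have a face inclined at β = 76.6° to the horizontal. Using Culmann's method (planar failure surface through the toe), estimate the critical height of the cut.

H_c = 10.96 m

Culmann's analysis gives the critical failure plane at α_cr = (β + φ')/2 = (76.6 + 17.0)/2 = 46.8°, and the critical height
H_c = (4c'/γ) · sinβ cosφ' / [1 − cos(β − φ')]
    = (4·27.5/18.9) · sin76.6°·cos17.0° / [1 − cos(59.6°)]
    = 5.820 · 0.9728·0.9563 / [1 − 0.5060]
    = 5.820 · 0.9303 / 0.4940
    = 10.96 m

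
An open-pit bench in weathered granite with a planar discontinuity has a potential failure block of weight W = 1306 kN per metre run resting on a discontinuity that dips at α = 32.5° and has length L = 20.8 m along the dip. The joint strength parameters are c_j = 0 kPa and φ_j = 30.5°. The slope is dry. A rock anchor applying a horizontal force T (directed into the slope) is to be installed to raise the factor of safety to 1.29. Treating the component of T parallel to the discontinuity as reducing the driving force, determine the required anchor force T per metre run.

T = 183 kN/m

Resolving forces along and normal to the sliding plane, with the horizontal anchor force T adding T·sinα to the effective normal force and T·cosα acting up the plane against the driving force:
FS = [c_jL + (W cosα + T sinα) tanφ_j] / [W sinα − T cosα]
Without the anchor: N' = 1101.5 kN/m, driving T_d = 701.7 kN/m, resisting R = 0·20.8 + 1101.5·tan30.5° = 648.8 kN/m, FS = 0.92.
Setting FS = 1.29 and solving for T:
1.29·(701.7 − T cos32.5°) = 648.8 + T sin32.5°·tan30.5°
T·(sin32.5°·tan30.5° + 1.29·cos32.5°) = 1.29·701.7 − 648.8
T·(0.5373·0.5890 + 1.29·0.8434) = 905.2 − 648.8 = 256.4
T·1.4045 = 256.4
T = 182.6 kN/m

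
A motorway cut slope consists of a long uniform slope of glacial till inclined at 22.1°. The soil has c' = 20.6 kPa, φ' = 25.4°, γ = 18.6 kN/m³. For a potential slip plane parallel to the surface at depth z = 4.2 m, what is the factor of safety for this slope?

For an infinite slope with a slip plane parallel to the surface (no pore pressure): FS = [c' + γz cos²β tanφ'] / [γz sinβ cosβ].
γz = 18.6·4.2 = 78.12 kN/m²
Numerator = 20.6 + 78.12·cos²22.1°·tan25.4° = 20.6 + 78.12·0.8585·0.4748 = 52.444 kPa
Denominator = 78.12·sin22.1°·cos22.1° = 78.12·0.3762·0.9265 = 27.231 kPa
FS = 52.444 / 27.231 = 1.926

FS = 1.93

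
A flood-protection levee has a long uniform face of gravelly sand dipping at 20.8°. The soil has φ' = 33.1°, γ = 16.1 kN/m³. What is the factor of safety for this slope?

For a dry cohesionless infinite slope the factor of safety is FS = tanφ' / tanβ.
FS = tan33.1° / tan20.8° = 0.6519 / 0.3799 = 1.716

FS = 1.72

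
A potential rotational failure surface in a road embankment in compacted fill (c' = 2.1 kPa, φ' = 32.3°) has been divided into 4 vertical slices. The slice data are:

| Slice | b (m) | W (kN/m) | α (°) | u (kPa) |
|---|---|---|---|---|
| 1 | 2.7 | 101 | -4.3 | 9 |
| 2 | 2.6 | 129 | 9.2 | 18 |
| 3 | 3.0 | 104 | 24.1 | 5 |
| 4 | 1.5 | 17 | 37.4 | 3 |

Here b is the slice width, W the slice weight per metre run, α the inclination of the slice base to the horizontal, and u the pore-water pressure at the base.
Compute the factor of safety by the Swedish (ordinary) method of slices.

Ordinary method of slices: FS = Σ[c'·Δl_i + (W_i cosα_i − u_i·Δl_i)·tanφ'] / Σ W_i sinα_i, with Δl_i = b_i / cosα_i.
Slice 1: Δl = 2.7/cos(-4.3°) = 2.708 m; N'_1 = 101·cos(-4.3°) − 9·2.708 = 76.3; c'Δl = 5.69; W sinα = -7.6
Slice 2: Δl = 2.6/cos9.2° = 2.634 m; N'_2 = 129·cos9.2° − 18·2.634 = 79.9; c'Δl = 5.53; W sinα = 20.6
Slice 3: Δl = 3.0/cos24.1° = 3.286 m; N'_3 = 104·cos24.1° − 5·3.286 = 78.5; c'Δl = 6.90; W sinα = 42.5
Slice 4: Δl = 1.5/cos37.4° = 1.888 m; N'_4 = 17·cos37.4° − 3·1.888 = 7.8; c'Δl = 3.97; W sinα = 10.3
Σc'Δl = 22.1 kN/m; ΣN' = 242.6 kN/m; ΣW sinα = 65.8 kN/m
Resisting = 22.1 + 242.6·tan32.3° = 22.1 + 153.4 = 175.5 kN/m
FS = 175.5 / 65.8 = 2.665

FS = 2.66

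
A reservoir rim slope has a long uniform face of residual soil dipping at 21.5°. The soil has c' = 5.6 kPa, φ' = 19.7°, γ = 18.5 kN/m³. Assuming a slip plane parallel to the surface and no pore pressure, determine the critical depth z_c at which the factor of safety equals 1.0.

z_c = 9.75 m

Setting FS = 1.00 in FS = [c' + γz cos²β tanφ'] / [γz sinβ cosβ] and solving for z:
z = c' / [γ cosβ (FS·sinβ − cosβ·tanφ')]
  = 5.6 / [18.5·cos21.5°·(1.00·sin21.5° − cos21.5°·tan19.7°)]
  = 5.6 / [18.5·0.9304·(1.00·0.3665 − 0.9304·0.3581)]
  = 5.6 / 0.5743 = 9.751 m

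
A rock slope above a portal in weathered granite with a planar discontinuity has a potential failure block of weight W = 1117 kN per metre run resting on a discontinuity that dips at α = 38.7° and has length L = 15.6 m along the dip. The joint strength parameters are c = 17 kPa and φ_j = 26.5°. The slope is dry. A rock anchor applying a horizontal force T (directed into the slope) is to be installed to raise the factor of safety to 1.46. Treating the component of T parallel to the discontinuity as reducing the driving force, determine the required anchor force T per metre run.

T = 220 kN/m

Resolving forces along and normal to the sliding plane, with the horizontal anchor force T adding T·sinα to the effective normal force and T·cosα acting up the plane against the driving force:
FS = [cL + (W cosα + T sinα) tanφ_j] / [W sinα − T cosα]
Without the anchor: N' = 871.7 kN/m, driving T_d = 698.4 kN/m, resisting R = 17·15.6 + 871.7·tan26.5° = 699.8 kN/m, FS = 1.00.
Setting FS = 1.46 and solving for T:
1.46·(698.4 − T cos38.7°) = 699.8 + T sin38.7°·tan26.5°
T·(sin38.7°·tan26.5° + 1.46·cos38.7°) = 1.46·698.4 − 699.8
T·(0.6252·0.4986 + 1.46·0.7804) = 1019.7 − 699.8 = 319.8
T·1.4512 = 319.8
T = 220.4 kN/m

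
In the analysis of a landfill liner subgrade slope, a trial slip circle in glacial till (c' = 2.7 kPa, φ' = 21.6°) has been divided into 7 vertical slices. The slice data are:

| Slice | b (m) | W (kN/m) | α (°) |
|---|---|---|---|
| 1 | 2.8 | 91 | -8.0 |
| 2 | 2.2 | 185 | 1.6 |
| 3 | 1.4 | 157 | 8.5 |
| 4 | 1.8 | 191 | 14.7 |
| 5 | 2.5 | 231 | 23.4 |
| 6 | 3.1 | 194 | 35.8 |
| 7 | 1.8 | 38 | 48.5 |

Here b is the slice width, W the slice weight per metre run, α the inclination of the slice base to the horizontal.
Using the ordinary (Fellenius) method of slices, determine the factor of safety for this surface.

FS = 1.50

Ordinary method of slices: FS = Σ[c'·Δl_i + (W_i cosα_i)·tanφ'] / Σ W_i sinα_i, with Δl_i = b_i / cosα_i.
Slice 1: Δl = 2.8/cos(-8.0°) = 2.828 m; N'_1 = 91·cos(-8.0°) = 90.1; c'Δl = 7.63; W sinα = -12.7
Slice 2: Δl = 2.2/cos1.6° = 2.201 m; N'_2 = 185·cos1.6° = 184.9; c'Δl = 5.94; W sinα = 5.2
Slice 3: Δl = 1.4/cos8.5° = 1.416 m; N'_3 = 157·cos8.5° = 155.3; c'Δl = 3.82; W sinα = 23.2
Slice 4: Δl = 1.8/cos14.7° = 1.861 m; N'_4 = 191·cos14.7° = 184.7; c'Δl = 5.02; W sinα = 48.5
Slice 5: Δl = 2.5/cos23.4° = 2.724 m; N'_5 = 231·cos23.4° = 212.0; c'Δl = 7.35; W sinα = 91.7
Slice 6: Δl = 3.1/cos35.8° = 3.822 m; N'_6 = 194·cos35.8° = 157.3; c'Δl = 10.32; W sinα = 113.5
Slice 7: Δl = 1.8/cos48.5° = 2.716 m; N'_7 = 38·cos48.5° = 25.2; c'Δl = 7.33; W sinα = 28.5
Σc'Δl = 47.4 kN/m; ΣN' = 1009.6 kN/m; ΣW sinα = 297.9 kN/m
Resisting = 47.4 + 1009.6·tan21.6° = 47.4 + 399.7 = 447.2 kN/m
FS = 447.2 / 297.9 = 1.501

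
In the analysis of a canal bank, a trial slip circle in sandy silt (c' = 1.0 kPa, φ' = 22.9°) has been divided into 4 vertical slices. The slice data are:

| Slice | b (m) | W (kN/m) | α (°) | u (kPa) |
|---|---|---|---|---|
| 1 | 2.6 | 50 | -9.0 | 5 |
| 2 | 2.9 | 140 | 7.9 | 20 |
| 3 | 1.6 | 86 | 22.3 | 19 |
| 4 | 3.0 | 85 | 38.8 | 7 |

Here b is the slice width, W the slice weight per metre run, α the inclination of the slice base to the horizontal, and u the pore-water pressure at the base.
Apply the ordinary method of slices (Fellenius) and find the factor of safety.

FS = 0.99

Ordinary method of slices: FS = Σ[c'·Δl_i + (W_i cosα_i − u_i·Δl_i)·tanφ'] / Σ W_i sinα_i, with Δl_i = b_i / cosα_i.
Slice 1: Δl = 2.6/cos(-9.0°) = 2.632 m; N'_1 = 50·cos(-9.0°) − 5·2.632 = 36.2; c'Δl = 2.63; W sinα = -7.8
Slice 2: Δl = 2.9/cos7.9° = 2.928 m; N'_2 = 140·cos7.9° − 20·2.928 = 80.1; c'Δl = 2.93; W sinα = 19.2
Slice 3: Δl = 1.6/cos22.3° = 1.729 m; N'_3 = 86·cos22.3° − 19·1.729 = 46.7; c'Δl = 1.73; W sinα = 32.6
Slice 4: Δl = 3.0/cos38.8° = 3.849 m; N'_4 = 85·cos38.8° − 7·3.849 = 39.3; c'Δl = 3.85; W sinα = 53.3
Σc'Δl = 11.1 kN/m; ΣN' = 202.3 kN/m; ΣW sinα = 97.3 kN/m
Resisting = 11.1 + 202.3·tan22.9° = 11.1 + 85.5 = 96.6 kN/m
FS = 96.6 / 97.3 = 0.993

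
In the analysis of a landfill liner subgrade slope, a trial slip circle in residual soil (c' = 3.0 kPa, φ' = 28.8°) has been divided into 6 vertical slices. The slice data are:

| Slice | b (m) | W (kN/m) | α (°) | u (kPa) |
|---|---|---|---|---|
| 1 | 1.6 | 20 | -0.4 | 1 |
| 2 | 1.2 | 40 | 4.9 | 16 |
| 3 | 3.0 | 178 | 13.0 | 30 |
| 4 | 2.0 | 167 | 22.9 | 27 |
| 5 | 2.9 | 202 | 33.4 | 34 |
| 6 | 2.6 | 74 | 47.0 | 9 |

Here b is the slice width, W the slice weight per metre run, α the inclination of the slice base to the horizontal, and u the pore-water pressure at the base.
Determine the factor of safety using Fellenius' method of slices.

FS = 0.73

Ordinary method of slices: FS = Σ[c'·Δl_i + (W_i cosα_i − u_i·Δl_i)·tanφ'] / Σ W_i sinα_i, with Δl_i = b_i / cosα_i.
Slice 1: Δl = 1.6/cos(-0.4°) = 1.600 m; N'_1 = 20·cos(-0.4°) − 1·1.600 = 18.4; c'Δl = 4.80; W sinα = -0.1
Slice 2: Δl = 1.2/cos4.9° = 1.204 m; N'_2 = 40·cos4.9° − 16·1.204 = 20.6; c'Δl = 3.61; W sinα = 3.4
Slice 3: Δl = 3.0/cos13.0° = 3.079 m; N'_3 = 178·cos13.0° − 30·3.079 = 81.1; c'Δl = 9.24; W sinα = 40.0
Slice 4: Δl = 2.0/cos22.9° = 2.171 m; N'_4 = 167·cos22.9° − 27·2.171 = 95.2; c'Δl = 6.51; W sinα = 65.0
Slice 5: Δl = 2.9/cos33.4° = 3.474 m; N'_5 = 202·cos33.4° − 34·3.474 = 50.5; c'Δl = 10.42; W sinα = 111.2
Slice 6: Δl = 2.6/cos47.0° = 3.812 m; N'_6 = 74·cos47.0° − 9·3.812 = 16.2; c'Δl = 11.44; W sinα = 54.1
Σc'Δl = 46.0 kN/m; ΣN' = 282.0 kN/m; ΣW sinα = 273.6 kN/m
Resisting = 46.0 + 282.0·tan28.8° = 46.0 + 155.0 = 201.0 kN/m
FS = 201.0 / 273.6 = 0.735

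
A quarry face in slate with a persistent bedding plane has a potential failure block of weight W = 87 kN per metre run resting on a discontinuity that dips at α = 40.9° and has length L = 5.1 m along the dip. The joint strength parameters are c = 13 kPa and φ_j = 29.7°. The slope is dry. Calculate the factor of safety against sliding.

FS = 1.82

Resolving the block weight along and normal to the plane and applying the Mohr–Coulomb strength on the joint:
N' = W cosα = 87·cos40.9° = 65.8 kN/m
Driving force T = W sinα = 87·sin40.9° = 57.0 kN/m
Resisting force R = c·L + N'·tanφ_j = 13·5.1 + 65.8·tan29.7° = 66.3 + 37.5 = 103.8 kN/m
FS = R / T = 103.8 / 57.0 = 1.822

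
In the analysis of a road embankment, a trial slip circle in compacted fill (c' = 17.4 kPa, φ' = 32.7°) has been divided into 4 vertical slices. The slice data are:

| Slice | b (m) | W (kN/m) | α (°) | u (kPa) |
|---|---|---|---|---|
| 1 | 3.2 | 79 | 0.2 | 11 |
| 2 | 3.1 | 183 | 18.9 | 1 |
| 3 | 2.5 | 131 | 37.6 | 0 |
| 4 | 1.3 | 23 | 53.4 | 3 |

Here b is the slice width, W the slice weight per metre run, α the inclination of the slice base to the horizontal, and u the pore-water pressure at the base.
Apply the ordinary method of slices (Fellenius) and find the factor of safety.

FS = 2.62

Ordinary method of slices: FS = Σ[c'·Δl_i + (W_i cosα_i − u_i·Δl_i)·tanφ'] / Σ W_i sinα_i, with Δl_i = b_i / cosα_i.
Slice 1: Δl = 3.2/cos0.2° = 3.200 m; N'_1 = 79·cos0.2° − 11·3.200 = 43.8; c'Δl = 55.68; W sinα = 0.3
Slice 2: Δl = 3.1/cos18.9° = 3.277 m; N'_2 = 183·cos18.9° − 1·3.277 = 169.9; c'Δl = 57.01; W sinα = 59.3
Slice 3: Δl = 2.5/cos37.6° = 3.155 m; N'_3 = 131·cos37.6° − 0·3.155 = 103.8; c'Δl = 54.90; W sinα = 79.9
Slice 4: Δl = 1.3/cos53.4° = 2.180 m; N'_4 = 23·cos53.4° − 3·2.180 = 7.2; c'Δl = 37.94; W sinα = 18.5
Σc'Δl = 205.5 kN/m; ΣN' = 324.6 kN/m; ΣW sinα = 157.9 kN/m
Resisting = 205.5 + 324.6·tan32.7° = 205.5 + 208.4 = 413.9 kN/m
FS = 413.9 / 157.9 = 2.621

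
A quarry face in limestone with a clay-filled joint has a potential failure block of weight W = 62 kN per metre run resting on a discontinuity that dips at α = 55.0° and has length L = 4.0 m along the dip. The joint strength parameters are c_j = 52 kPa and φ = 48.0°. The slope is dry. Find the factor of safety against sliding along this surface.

FS = 4.87

Resolving the block weight along and normal to the plane and applying the Mohr–Coulomb strength on the joint:
N' = W cosα = 62·cos55.0° = 35.6 kN/m
Driving force T = W sinα = 62·sin55.0° = 50.8 kN/m
Resisting force R = c_j·L + N'·tanφ = 52·4.0 + 35.6·tan48.0° = 208.0 + 39.5 = 247.5 kN/m
FS = R / T = 247.5 / 50.8 = 4.873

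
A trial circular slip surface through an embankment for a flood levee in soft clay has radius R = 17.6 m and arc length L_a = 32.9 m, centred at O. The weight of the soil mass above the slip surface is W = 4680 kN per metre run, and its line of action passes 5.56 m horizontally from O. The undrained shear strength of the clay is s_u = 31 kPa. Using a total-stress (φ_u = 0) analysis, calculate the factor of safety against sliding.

FS = 0.69

Taking moments about the centre O, the resisting moment is provided by the undrained shear strength acting along the arc:
M_R = s_u·L_a·R = 31·32.90·17.6 = 17950.2 kN·m/m
M_D = W·d = 4680·5.56 = 26020.8 kN·m/m
FS = M_R / M_D = 17950.2 / 26020.8 = 0.690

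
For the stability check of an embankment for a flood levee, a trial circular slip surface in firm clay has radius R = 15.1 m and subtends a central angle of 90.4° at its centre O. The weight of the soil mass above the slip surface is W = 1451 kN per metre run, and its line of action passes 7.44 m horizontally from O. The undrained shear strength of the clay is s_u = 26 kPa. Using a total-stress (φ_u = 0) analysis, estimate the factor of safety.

FS = 0.87

Taking moments about the centre O, the resisting moment is provided by the undrained shear strength acting along the arc:
Arc length L_a = R·θ = 15.1·(90.4°·π/180) = 15.1·1.5778 = 23.82 m
M_R = s_u·L_a·R = 26·23.82·15.1 = 9353.5 kN·m/m
M_D = W·d = 1451·7.44 = 10795.4 kN·m/m
FS = M_R / M_D = 9353.5 / 10795.4 = 0.866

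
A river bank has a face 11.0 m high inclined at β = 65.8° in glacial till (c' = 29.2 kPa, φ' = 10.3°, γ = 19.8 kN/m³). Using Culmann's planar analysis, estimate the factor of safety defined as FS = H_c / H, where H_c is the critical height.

H_c = (4c'/γ) · sinβ cosφ' / [1 − cos(β − φ')]
    = (4·29.2/19.8) · sin65.8°·cos10.3° / [1 − cos55.5°]
    = 5.899 · 0.8974 / 0.4336 = 12.21 m
FS = H_c / H = 12.21 / 11.0 = 1.110

FS = 1.11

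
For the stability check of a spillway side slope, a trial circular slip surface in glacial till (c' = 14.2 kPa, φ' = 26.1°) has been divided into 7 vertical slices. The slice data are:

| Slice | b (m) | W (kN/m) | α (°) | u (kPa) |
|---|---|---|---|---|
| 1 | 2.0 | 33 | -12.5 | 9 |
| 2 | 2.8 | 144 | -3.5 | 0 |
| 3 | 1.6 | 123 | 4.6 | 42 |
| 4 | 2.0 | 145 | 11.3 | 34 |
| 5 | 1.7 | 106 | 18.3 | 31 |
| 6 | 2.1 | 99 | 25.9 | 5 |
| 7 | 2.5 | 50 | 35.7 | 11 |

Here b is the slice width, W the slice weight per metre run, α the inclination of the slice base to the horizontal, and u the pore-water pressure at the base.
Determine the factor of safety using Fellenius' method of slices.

Ordinary method of slices: FS = Σ[c'·Δl_i + (W_i cosα_i − u_i·Δl_i)·tanφ'] / Σ W_i sinα_i, with Δl_i = b_i / cosα_i.
Slice 1: Δl = 2.0/cos(-12.5°) = 2.049 m; N'_1 = 33·cos(-12.5°) − 9·2.049 = 13.8; c'Δl = 29.09; W sinα = -7.1
Slice 2: Δl = 2.8/cos(-3.5°) = 2.805 m; N'_2 = 144·cos(-3.5°) − 0·2.805 = 143.7; c'Δl = 39.83; W sinα = -8.8
Slice 3: Δl = 1.6/cos4.6° = 1.605 m; N'_3 = 123·cos4.6° − 42·1.605 = 55.2; c'Δl = 22.79; W sinα = 9.9
Slice 4: Δl = 2.0/cos11.3° = 2.040 m; N'_4 = 145·cos11.3° − 34·2.040 = 72.8; c'Δl = 28.96; W sinα = 28.4
Slice 5: Δl = 1.7/cos18.3° = 1.791 m; N'_5 = 106·cos18.3° − 31·1.791 = 45.1; c'Δl = 25.43; W sinα = 33.3
Slice 6: Δl = 2.1/cos25.9° = 2.334 m; N'_6 = 99·cos25.9° − 5·2.334 = 77.4; c'Δl = 33.15; W sinα = 43.2
Slice 7: Δl = 2.5/cos35.7° = 3.079 m; N'_7 = 50·cos35.7° − 11·3.079 = 6.7; c'Δl = 43.71; W sinα = 29.2
Σc'Δl = 223.0 kN/m; ΣN' = 414.8 kN/m; ΣW sinα = 128.0 kN/m
Resisting = 223.0 + 414.8·tan26.1° = 223.0 + 203.2 = 426.2 kN/m
FS = 426.2 / 128.0 = 3.328

FS = 3.33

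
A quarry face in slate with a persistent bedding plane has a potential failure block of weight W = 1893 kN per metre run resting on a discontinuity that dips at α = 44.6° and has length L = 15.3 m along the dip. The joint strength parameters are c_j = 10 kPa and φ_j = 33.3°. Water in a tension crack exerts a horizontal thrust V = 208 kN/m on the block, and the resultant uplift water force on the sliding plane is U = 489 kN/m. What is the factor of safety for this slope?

Resolving the block weight along and normal to the plane and applying the Mohr–Coulomb strength on the joint:
N' = W cosα − U − V sinα = 1893·cos44.6° − 489 − 208·sin44.6° = 712.8 kN/m
Driving force T = W sinα + V cosα = 1893·sin44.6° + 208·cos44.6° = 1477.3 kN/m
Resisting force R = c_j·L + N'·tanφ_j = 10·15.3 + 712.8·tan33.3° = 153.0 + 468.2 = 621.2 kN/m
FS = R / T = 621.2 / 1477.3 = 0.421

FS = 0.42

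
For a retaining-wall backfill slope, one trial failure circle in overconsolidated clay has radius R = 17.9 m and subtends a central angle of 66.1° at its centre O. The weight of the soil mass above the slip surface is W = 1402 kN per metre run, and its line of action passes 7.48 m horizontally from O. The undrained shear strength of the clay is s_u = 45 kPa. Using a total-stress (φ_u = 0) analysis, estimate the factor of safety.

Taking moments about the centre O, the resisting moment is provided by the undrained shear strength acting along the arc:
Arc length L_a = R·θ = 17.9·(66.1°·π/180) = 17.9·1.1537 = 20.65 m
M_R = s_u·L_a·R = 45·20.65·17.9 = 16634.0 kN·m/m
M_D = W·d = 1402·7.48 = 10487.0 kN·m/m
FS = M_R / M_D = 16634.0 / 10487.0 = 1.586

FS = 1.59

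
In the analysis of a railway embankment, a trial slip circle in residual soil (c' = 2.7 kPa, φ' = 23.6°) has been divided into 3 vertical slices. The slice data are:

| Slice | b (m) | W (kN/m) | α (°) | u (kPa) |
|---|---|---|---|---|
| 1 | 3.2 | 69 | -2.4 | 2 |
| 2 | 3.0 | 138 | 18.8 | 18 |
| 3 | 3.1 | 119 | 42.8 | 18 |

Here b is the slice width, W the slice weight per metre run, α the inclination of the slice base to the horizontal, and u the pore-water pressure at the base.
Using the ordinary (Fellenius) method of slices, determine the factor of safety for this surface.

Ordinary method of slices: FS = Σ[c'·Δl_i + (W_i cosα_i − u_i·Δl_i)·tanφ'] / Σ W_i sinα_i, with Δl_i = b_i / cosα_i.
Slice 1: Δl = 3.2/cos(-2.4°) = 3.203 m; N'_1 = 69·cos(-2.4°) − 2·3.203 = 62.5; c'Δl = 8.65; W sinα = -2.9
Slice 2: Δl = 3.0/cos18.8° = 3.169 m; N'_2 = 138·cos18.8° − 18·3.169 = 73.6; c'Δl = 8.56; W sinα = 44.5
Slice 3: Δl = 3.1/cos42.8° = 4.225 m; N'_3 = 119·cos42.8° − 18·4.225 = 11.3; c'Δl = 11.41; W sinα = 80.9
Σc'Δl = 28.6 kN/m; ΣN' = 147.4 kN/m; ΣW sinα = 122.4 kN/m
Resisting = 28.6 + 147.4·tan23.6° = 28.6 + 64.4 = 93.0 kN/m
FS = 93.0 / 122.4 = 0.760

FS = 0.76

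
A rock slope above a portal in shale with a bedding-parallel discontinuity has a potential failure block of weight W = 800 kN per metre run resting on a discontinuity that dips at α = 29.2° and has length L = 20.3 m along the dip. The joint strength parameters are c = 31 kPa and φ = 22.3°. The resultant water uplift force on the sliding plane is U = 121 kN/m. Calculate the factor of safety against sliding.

Resolving the block weight along and normal to the plane and applying the Mohr–Coulomb strength on the joint:
N' = W cosα − U = 800·cos29.2° − 121 = 577.3 kN/m
Driving force T = W sinα = 800·sin29.2° = 390.3 kN/m
Resisting force R = c·L + N'·tanφ = 31·20.3 + 577.3·tan22.3° = 629.3 + 236.8 = 866.1 kN/m
FS = R / T = 866.1 / 390.3 = 2.219

FS = 2.22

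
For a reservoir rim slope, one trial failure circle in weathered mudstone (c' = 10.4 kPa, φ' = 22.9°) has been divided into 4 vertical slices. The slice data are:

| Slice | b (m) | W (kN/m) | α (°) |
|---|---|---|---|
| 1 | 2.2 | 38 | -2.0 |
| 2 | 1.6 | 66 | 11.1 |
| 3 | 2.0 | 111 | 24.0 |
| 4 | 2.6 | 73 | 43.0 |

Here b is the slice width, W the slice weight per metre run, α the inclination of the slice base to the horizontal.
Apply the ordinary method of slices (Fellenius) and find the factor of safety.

Ordinary method of slices: FS = Σ[c'·Δl_i + (W_i cosα_i)·tanφ'] / Σ W_i sinα_i, with Δl_i = b_i / cosα_i.
Slice 1: Δl = 2.2/cos(-2.0°) = 2.201 m; N'_1 = 38·cos(-2.0°) = 38.0; c'Δl = 22.89; W sinα = -1.3
Slice 2: Δl = 1.6/cos11.1° = 1.631 m; N'_2 = 66·cos11.1° = 64.8; c'Δl = 16.96; W sinα = 12.7
Slice 3: Δl = 2.0/cos24.0° = 2.189 m; N'_3 = 111·cos24.0° = 101.4; c'Δl = 22.77; W sinα = 45.1
Slice 4: Δl = 2.6/cos43.0° = 3.555 m; N'_4 = 73·cos43.0° = 53.4; c'Δl = 36.97; W sinα = 49.8
Σc'Δl = 99.6 kN/m; ΣN' = 257.5 kN/m; ΣW sinα = 106.3 kN/m
Resisting = 99.6 + 257.5·tan22.9° = 99.6 + 108.8 = 208.4 kN/m
FS = 208.4 / 106.3 = 1.960

FS = 1.96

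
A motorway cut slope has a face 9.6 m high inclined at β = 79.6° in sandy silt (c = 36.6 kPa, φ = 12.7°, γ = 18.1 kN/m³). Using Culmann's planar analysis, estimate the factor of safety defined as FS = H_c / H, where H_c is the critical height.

FS = 1.33

H_c = (4c/γ) · sinβ cosφ / [1 − cos(β − φ)]
    = (4·36.6/18.1) · sin79.6°·cos12.7° / [1 − cos66.9°]
    = 8.088 · 0.9595 / 0.6077 = 12.77 m
FS = H_c / H = 12.77 / 9.6 = 1.330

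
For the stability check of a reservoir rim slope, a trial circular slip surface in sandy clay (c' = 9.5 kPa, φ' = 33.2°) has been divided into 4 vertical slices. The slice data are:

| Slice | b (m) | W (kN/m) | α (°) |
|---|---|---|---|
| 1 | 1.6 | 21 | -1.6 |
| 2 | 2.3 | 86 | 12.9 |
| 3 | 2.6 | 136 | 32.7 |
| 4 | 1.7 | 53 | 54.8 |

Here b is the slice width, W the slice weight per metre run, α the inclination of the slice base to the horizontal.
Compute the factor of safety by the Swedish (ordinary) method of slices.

FS = 1.91

Ordinary method of slices: FS = Σ[c'·Δl_i + (W_i cosα_i)·tanφ'] / Σ W_i sinα_i, with Δl_i = b_i / cosα_i.
Slice 1: Δl = 1.6/cos(-1.6°) = 1.601 m; N'_1 = 21·cos(-1.6°) = 21.0; c'Δl = 15.21; W sinα = -0.6
Slice 2: Δl = 2.3/cos12.9° = 2.360 m; N'_2 = 86·cos12.9° = 83.8; c'Δl = 22.42; W sinα = 19.2
Slice 3: Δl = 2.6/cos32.7° = 3.090 m; N'_3 = 136·cos32.7° = 114.4; c'Δl = 29.35; W sinα = 73.5
Slice 4: Δl = 1.7/cos54.8° = 2.949 m; N'_4 = 53·cos54.8° = 30.6; c'Δl = 28.02; W sinα = 43.3
Σc'Δl = 95.0 kN/m; ΣN' = 249.8 kN/m; ΣW sinα = 135.4 kN/m
Resisting = 95.0 + 249.8·tan33.2° = 95.0 + 163.5 = 258.5 kN/m
FS = 258.5 / 135.4 = 1.909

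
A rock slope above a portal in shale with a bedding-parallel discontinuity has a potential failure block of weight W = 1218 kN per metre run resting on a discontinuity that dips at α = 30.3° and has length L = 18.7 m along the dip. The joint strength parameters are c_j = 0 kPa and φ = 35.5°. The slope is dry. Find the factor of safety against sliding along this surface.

Resolving the block weight along and normal to the plane and applying the Mohr–Coulomb strength on the joint:
N' = W cosα = 1218·cos30.3° = 1051.6 kN/m
Driving force T = W sinα = 1218·sin30.3° = 614.5 kN/m
Resisting force R = c_j·L + N'·tanφ = 0·18.7 + 1051.6·tan35.5° = 0.0 + 750.1 = 750.1 kN/m
FS = R / T = 750.1 / 614.5 = 1.221

FS = 1.22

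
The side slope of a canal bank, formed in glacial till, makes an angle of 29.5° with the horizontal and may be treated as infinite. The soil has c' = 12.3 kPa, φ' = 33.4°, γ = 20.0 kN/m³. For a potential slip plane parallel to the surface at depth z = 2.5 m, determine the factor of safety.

FS = 1.74

For an infinite slope with a slip plane parallel to the surface (no pore pressure): FS = [c' + γz cos²β tanφ'] / [γz sinβ cosβ].
γz = 20.0·2.5 = 50.00 kN/m²
Numerator = 12.3 + 50.00·cos²29.5°·tan33.4° = 12.3 + 50.00·0.7575·0.6594 = 37.275 kPa
Denominator = 50.00·sin29.5°·cos29.5° = 50.00·0.4924·0.8704 = 21.429 kPa
FS = 37.275 / 21.429 = 1.739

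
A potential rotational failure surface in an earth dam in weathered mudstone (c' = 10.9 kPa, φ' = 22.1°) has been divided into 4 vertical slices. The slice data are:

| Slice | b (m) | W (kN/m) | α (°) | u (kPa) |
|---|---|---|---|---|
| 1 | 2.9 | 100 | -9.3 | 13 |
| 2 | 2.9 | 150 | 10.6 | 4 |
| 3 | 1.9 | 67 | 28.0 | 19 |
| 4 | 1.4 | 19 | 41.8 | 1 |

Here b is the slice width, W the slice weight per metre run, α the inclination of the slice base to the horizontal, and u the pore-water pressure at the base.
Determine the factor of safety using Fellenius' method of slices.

FS = 3.60

Ordinary method of slices: FS = Σ[c'·Δl_i + (W_i cosα_i − u_i·Δl_i)·tanφ'] / Σ W_i sinα_i, with Δl_i = b_i / cosα_i.
Slice 1: Δl = 2.9/cos(-9.3°) = 2.939 m; N'_1 = 100·cos(-9.3°) − 13·2.939 = 60.5; c'Δl = 32.03; W sinα = -16.2
Slice 2: Δl = 2.9/cos10.6° = 2.950 m; N'_2 = 150·cos10.6° − 4·2.950 = 135.6; c'Δl = 32.16; W sinα = 27.6
Slice 3: Δl = 1.9/cos28.0° = 2.152 m; N'_3 = 67·cos28.0° − 19·2.152 = 18.3; c'Δl = 23.46; W sinα = 31.5
Slice 4: Δl = 1.4/cos41.8° = 1.878 m; N'_4 = 19·cos41.8° − 1·1.878 = 12.3; c'Δl = 20.47; W sinα = 12.7
Σc'Δl = 108.1 kN/m; ΣN' = 226.7 kN/m; ΣW sinα = 55.6 kN/m
Resisting = 108.1 + 226.7·tan22.1° = 108.1 + 92.0 = 200.2 kN/m
FS = 200.2 / 55.6 = 3.603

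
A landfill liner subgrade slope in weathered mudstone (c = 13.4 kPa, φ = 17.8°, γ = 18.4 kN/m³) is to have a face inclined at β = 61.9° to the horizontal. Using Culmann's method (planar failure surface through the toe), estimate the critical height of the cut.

Culmann's analysis gives the critical failure plane at α_cr = (β + φ)/2 = (61.9 + 17.8)/2 = 39.9°, and the critical height
H_c = (4c/γ) · sinβ cosφ / [1 − cos(β − φ)]
    = (4·13.4/18.4) · sin61.9°·cos17.8° / [1 − cos(44.1°)]
    = 2.913 · 0.8821·0.9521 / [1 − 0.7181]
    = 2.913 · 0.8399 / 0.2819
    = 8.68 m

H_c = 8.68 m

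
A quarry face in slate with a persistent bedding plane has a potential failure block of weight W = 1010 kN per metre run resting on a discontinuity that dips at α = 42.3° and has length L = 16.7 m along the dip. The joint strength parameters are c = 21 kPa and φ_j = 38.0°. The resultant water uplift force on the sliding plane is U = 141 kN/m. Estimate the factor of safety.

Resolving the block weight along and normal to the plane and applying the Mohr–Coulomb strength on the joint:
N' = W cosα − U = 1010·cos42.3° − 141 = 606.0 kN/m
Driving force T = W sinα = 1010·sin42.3° = 679.7 kN/m
Resisting force R = c·L + N'·tanφ_j = 21·16.7 + 606.0·tan38.0° = 350.7 + 473.5 = 824.2 kN/m
FS = R / T = 824.2 / 679.7 = 1.212

FS = 1.21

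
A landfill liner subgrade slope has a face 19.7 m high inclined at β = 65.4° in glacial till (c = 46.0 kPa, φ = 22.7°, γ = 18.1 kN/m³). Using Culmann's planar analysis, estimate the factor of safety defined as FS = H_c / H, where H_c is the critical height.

FS = 1.63

H_c = (4c/γ) · sinβ cosφ / [1 − cos(β − φ)]
    = (4·46.0/18.1) · sin65.4°·cos22.7° / [1 − cos42.7°]
    = 10.166 · 0.8388 / 0.2651 = 32.17 m
FS = H_c / H = 32.17 / 19.7 = 1.633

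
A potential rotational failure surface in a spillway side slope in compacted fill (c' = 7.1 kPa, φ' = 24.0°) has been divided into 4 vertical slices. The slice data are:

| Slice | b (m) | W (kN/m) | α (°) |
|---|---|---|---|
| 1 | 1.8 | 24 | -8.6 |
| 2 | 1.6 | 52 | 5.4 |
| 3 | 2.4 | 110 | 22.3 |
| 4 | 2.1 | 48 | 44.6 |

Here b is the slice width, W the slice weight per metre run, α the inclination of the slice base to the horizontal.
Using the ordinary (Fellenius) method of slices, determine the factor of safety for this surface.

FS = 2.06

Ordinary method of slices: FS = Σ[c'·Δl_i + (W_i cosα_i)·tanφ'] / Σ W_i sinα_i, with Δl_i = b_i / cosα_i.
Slice 1: Δl = 1.8/cos(-8.6°) = 1.820 m; N'_1 = 24·cos(-8.6°) = 23.7; c'Δl = 12.93; W sinα = -3.6
Slice 2: Δl = 1.6/cos5.4° = 1.607 m; N'_2 = 52·cos5.4° = 51.8; c'Δl = 11.41; W sinα = 4.9
Slice 3: Δl = 2.4/cos22.3° = 2.594 m; N'_3 = 110·cos22.3° = 101.8; c'Δl = 18.42; W sinα = 41.7
Slice 4: Δl = 2.1/cos44.6° = 2.949 m; N'_4 = 48·cos44.6° = 34.2; c'Δl = 20.94; W sinα = 33.7
Σc'Δl = 63.7 kN/m; ΣN' = 211.4 kN/m; ΣW sinα = 76.7 kN/m
Resisting = 63.7 + 211.4·tan24.0° = 63.7 + 94.1 = 157.8 kN/m
FS = 157.8 / 76.7 = 2.057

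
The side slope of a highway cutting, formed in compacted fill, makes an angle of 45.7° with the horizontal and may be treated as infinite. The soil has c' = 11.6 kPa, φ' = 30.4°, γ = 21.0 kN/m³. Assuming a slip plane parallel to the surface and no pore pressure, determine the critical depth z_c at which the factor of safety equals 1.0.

Setting FS = 1.00 in FS = [c' + γz cos²β tanφ'] / [γz sinβ cosβ] and solving for z:
z = c' / [γ cosβ (FS·sinβ − cosβ·tanφ')]
  = 11.6 / [21.0·cos45.7°·(1.00·sin45.7° − cos45.7°·tan30.4°)]
  = 11.6 / [21.0·0.6984·(1.00·0.7157 − 0.6984·0.5867)]
  = 11.6 / 4.4871 = 2.585 m

z_c = 2.59 m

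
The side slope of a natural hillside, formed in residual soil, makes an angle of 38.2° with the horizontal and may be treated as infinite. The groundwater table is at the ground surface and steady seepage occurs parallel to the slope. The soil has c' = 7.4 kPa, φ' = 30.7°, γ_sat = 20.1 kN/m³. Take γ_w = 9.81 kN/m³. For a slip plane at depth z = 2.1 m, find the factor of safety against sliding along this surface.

FS = 0.75

With seepage parallel to the slope and the water table at the surface, the effective normal stress on the slip plane uses the buoyant unit weight γ' = γ_sat − γ_w while the driving shear stress uses γ_sat:
FS = [c' + γ' z cos²β tanφ'] / [γ_sat z sinβ cosβ]
γ' = 20.1 − 9.81 = 10.29 kN/m³
Numerator = 7.4 + 10.29·2.1·cos²38.2°·tan30.7° = 7.4 + 10.29·2.1·0.6176·0.5938 = 15.324 kPa
Denominator = 20.1·2.1·sin38.2°·cos38.2° = 20.1·2.1·0.6184·0.7859 = 20.513 kPa
FS = 15.324 / 20.513 = 0.747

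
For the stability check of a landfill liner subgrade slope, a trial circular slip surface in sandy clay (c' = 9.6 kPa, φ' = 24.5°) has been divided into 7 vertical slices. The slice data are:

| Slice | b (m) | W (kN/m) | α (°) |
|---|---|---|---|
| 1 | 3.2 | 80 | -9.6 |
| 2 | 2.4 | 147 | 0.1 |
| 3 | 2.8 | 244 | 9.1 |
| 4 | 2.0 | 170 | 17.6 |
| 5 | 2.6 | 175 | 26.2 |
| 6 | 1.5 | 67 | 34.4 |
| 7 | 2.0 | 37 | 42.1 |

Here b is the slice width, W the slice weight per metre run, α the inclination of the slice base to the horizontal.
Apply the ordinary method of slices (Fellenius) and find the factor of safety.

FS = 2.62

Ordinary method of slices: FS = Σ[c'·Δl_i + (W_i cosα_i)·tanφ'] / Σ W_i sinα_i, with Δl_i = b_i / cosα_i.
Slice 1: Δl = 3.2/cos(-9.6°) = 3.245 m; N'_1 = 80·cos(-9.6°) = 78.9; c'Δl = 31.16; W sinα = -13.3
Slice 2: Δl = 2.4/cos0.1° = 2.400 m; N'_2 = 147·cos0.1° = 147.0; c'Δl = 23.04; W sinα = 0.3
Slice 3: Δl = 2.8/cos9.1° = 2.836 m; N'_3 = 244·cos9.1° = 240.9; c'Δl = 27.22; W sinα = 38.6
Slice 4: Δl = 2.0/cos17.6° = 2.098 m; N'_4 = 170·cos17.6° = 162.0; c'Δl = 20.14; W sinα = 51.4
Slice 5: Δl = 2.6/cos26.2° = 2.898 m; N'_5 = 175·cos26.2° = 157.0; c'Δl = 27.82; W sinα = 77.3
Slice 6: Δl = 1.5/cos34.4° = 1.818 m; N'_6 = 67·cos34.4° = 55.3; c'Δl = 17.45; W sinα = 37.9
Slice 7: Δl = 2.0/cos42.1° = 2.696 m; N'_7 = 37·cos42.1° = 27.5; c'Δl = 25.88; W sinα = 24.8
Σc'Δl = 172.7 kN/m; ΣN' = 868.6 kN/m; ΣW sinα = 216.8 kN/m
Resisting = 172.7 + 868.6·tan24.5° = 172.7 + 395.8 = 568.6 kN/m
FS = 568.6 / 216.8 = 2.622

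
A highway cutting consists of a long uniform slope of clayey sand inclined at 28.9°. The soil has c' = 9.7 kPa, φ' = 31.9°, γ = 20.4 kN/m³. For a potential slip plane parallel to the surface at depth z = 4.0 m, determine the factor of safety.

FS = 1.41

For an infinite slope with a slip plane parallel to the surface (no pore pressure): FS = [c' + γz cos²β tanφ'] / [γz sinβ cosβ].
γz = 20.4·4.0 = 81.60 kN/m²
Numerator = 9.7 + 81.60·cos²28.9°·tan31.9° = 9.7 + 81.60·0.7664·0.6224 = 48.629 kPa
Denominator = 81.60·sin28.9°·cos28.9° = 81.60·0.4833·0.8755 = 34.525 kPa
FS = 48.629 / 34.525 = 1.409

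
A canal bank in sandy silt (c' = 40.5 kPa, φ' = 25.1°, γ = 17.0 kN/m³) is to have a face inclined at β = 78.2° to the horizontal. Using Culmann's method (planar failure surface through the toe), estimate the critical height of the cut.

Culmann's analysis gives the critical failure plane at α_cr = (β + φ')/2 = (78.2 + 25.1)/2 = 51.7°, and the critical height
H_c = (4c'/γ) · sinβ cosφ' / [1 − cos(β − φ')]
    = (4·40.5/17.0) · sin78.2°·cos25.1° / [1 − cos(53.1°)]
    = 9.529 · 0.9789·0.9056 / [1 − 0.6004]
    = 9.529 · 0.8864 / 0.3996
    = 21.14 m

H_c = 21.14 m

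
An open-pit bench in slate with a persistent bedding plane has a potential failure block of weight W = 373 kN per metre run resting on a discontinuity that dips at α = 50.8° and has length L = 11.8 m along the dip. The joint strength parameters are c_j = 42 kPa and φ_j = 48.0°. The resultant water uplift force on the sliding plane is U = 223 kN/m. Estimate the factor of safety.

Resolving the block weight along and normal to the plane and applying the Mohr–Coulomb strength on the joint:
N' = W cosα − U = 373·cos50.8° − 223 = 12.7 kN/m
Driving force T = W sinα = 373·sin50.8° = 289.1 kN/m
Resisting force R = c_j·L + N'·tanφ_j = 42·11.8 + 12.7·tan48.0° = 495.6 + 14.2 = 509.8 kN/m
FS = R / T = 509.8 / 289.1 = 1.764

FS = 1.76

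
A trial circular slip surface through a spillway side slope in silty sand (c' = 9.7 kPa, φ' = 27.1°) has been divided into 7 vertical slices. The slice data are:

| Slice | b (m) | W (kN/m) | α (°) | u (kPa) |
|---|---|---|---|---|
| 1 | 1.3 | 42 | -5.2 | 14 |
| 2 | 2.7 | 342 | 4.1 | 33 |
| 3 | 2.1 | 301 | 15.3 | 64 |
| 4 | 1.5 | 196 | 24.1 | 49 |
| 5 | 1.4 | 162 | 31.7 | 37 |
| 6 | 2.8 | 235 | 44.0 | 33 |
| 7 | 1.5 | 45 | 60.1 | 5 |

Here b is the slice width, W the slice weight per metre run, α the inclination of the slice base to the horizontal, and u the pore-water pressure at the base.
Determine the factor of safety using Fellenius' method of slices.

Ordinary method of slices: FS = Σ[c'·Δl_i + (W_i cosα_i − u_i·Δl_i)·tanφ'] / Σ W_i sinα_i, with Δl_i = b_i / cosα_i.
Slice 1: Δl = 1.3/cos(-5.2°) = 1.305 m; N'_1 = 42·cos(-5.2°) − 14·1.305 = 23.6; c'Δl = 12.66; W sinα = -3.8
Slice 2: Δl = 2.7/cos4.1° = 2.707 m; N'_2 = 342·cos4.1° − 33·2.707 = 251.8; c'Δl = 26.26; W sinα = 24.5
Slice 3: Δl = 2.1/cos15.3° = 2.177 m; N'_3 = 301·cos15.3° − 64·2.177 = 151.0; c'Δl = 21.12; W sinα = 79.4
Slice 4: Δl = 1.5/cos24.1° = 1.643 m; N'_4 = 196·cos24.1° − 49·1.643 = 98.4; c'Δl = 15.94; W sinα = 80.0
Slice 5: Δl = 1.4/cos31.7° = 1.645 m; N'_5 = 162·cos31.7° − 37·1.645 = 76.9; c'Δl = 15.96; W sinα = 85.1
Slice 6: Δl = 2.8/cos44.0° = 3.892 m; N'_6 = 235·cos44.0° − 33·3.892 = 40.6; c'Δl = 37.76; W sinα = 163.2
Slice 7: Δl = 1.5/cos60.1° = 3.009 m; N'_7 = 45·cos60.1° − 5·3.009 = 7.4; c'Δl = 29.19; W sinα = 39.0
Σc'Δl = 158.9 kN/m; ΣN' = 649.7 kN/m; ΣW sinα = 467.5 kN/m
Resisting = 158.9 + 649.7·tan27.1° = 158.9 + 332.5 = 491.3 kN/m
FS = 491.3 / 467.5 = 1.051

FS = 1.05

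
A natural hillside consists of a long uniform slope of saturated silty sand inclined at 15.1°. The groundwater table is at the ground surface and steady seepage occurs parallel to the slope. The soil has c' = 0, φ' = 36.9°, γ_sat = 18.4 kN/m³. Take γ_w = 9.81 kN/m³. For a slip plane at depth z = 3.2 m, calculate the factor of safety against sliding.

FS = 1.30

With seepage parallel to the slope and the water table at the surface, the effective normal stress on the slip plane uses the buoyant unit weight γ' = γ_sat − γ_w while the driving shear stress uses γ_sat:
FS = [c' + γ' z cos²β tanφ'] / [γ_sat z sinβ cosβ]
(For c' = 0 this reduces to FS = (γ'/γ_sat)·tanφ'/tanβ.)
γ' = 18.4 − 9.81 = 8.59 kN/m³
Numerator = 0.0 + 8.59·3.2·cos²15.1°·tan36.9° = 0.0 + 8.59·3.2·0.9321·0.7508 = 19.238 kPa
Denominator = 18.4·3.2·sin15.1°·cos15.1° = 18.4·3.2·0.2605·0.9655 = 14.809 kPa
FS = 19.238 / 14.809 = 1.299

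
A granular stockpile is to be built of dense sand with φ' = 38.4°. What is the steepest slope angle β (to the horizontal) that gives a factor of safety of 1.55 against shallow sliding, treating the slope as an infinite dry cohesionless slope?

For an infinite dry cohesionless slope FS = tanφ'/tanβ, so tanβ = tanφ' / FS.
tanβ = tan38.4° / 1.55 = 0.7926 / 1.55 = 0.5113
β = arctan(0.5113) = 27.08°

β = 27.1°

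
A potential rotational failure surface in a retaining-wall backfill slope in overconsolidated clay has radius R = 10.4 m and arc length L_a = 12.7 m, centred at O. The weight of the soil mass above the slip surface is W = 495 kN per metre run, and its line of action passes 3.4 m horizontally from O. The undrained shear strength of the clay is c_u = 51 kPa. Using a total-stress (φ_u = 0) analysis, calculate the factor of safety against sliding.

FS = 4.00

Taking moments about the centre O, the resisting moment is provided by the undrained shear strength acting along the arc:
M_R = c_u·L_a·R = 51·12.70·10.4 = 6736.1 kN·m/m
M_D = W·d = 495·3.4 = 1683.0 kN·m/m
FS = M_R / M_D = 6736.1 / 1683.0 = 4.002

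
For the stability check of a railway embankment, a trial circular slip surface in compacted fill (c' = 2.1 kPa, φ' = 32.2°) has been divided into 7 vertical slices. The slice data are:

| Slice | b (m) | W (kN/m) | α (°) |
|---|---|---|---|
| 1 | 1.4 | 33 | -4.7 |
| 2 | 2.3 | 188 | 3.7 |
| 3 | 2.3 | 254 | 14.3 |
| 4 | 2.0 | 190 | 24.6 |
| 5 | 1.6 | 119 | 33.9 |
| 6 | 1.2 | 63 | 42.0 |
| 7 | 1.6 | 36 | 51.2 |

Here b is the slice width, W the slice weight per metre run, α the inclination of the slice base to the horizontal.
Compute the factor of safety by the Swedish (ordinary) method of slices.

FS = 1.87

Ordinary method of slices: FS = Σ[c'·Δl_i + (W_i cosα_i)·tanφ'] / Σ W_i sinα_i, with Δl_i = b_i / cosα_i.
Slice 1: Δl = 1.4/cos(-4.7°) = 1.405 m; N'_1 = 33·cos(-4.7°) = 32.9; c'Δl = 2.95; W sinα = -2.7
Slice 2: Δl = 2.3/cos3.7° = 2.305 m; N'_2 = 188·cos3.7° = 187.6; c'Δl = 4.84; W sinα = 12.1
Slice 3: Δl = 2.3/cos14.3° = 2.374 m; N'_3 = 254·cos14.3° = 246.1; c'Δl = 4.98; W sinα = 62.7
Slice 4: Δl = 2.0/cos24.6° = 2.200 m; N'_4 = 190·cos24.6° = 172.8; c'Δl = 4.62; W sinα = 79.1
Slice 5: Δl = 1.6/cos33.9° = 1.928 m; N'_5 = 119·cos33.9° = 98.8; c'Δl = 4.05; W sinα = 66.4
Slice 6: Δl = 1.2/cos42.0° = 1.615 m; N'_6 = 63·cos42.0° = 46.8; c'Δl = 3.39; W sinα = 42.2
Slice 7: Δl = 1.6/cos51.2° = 2.553 m; N'_7 = 36·cos51.2° = 22.6; c'Δl = 5.36; W sinα = 28.1
Σc'Δl = 30.2 kN/m; ΣN' = 807.5 kN/m; ΣW sinα = 287.8 kN/m
Resisting = 30.2 + 807.5·tan32.2° = 30.2 + 508.5 = 538.7 kN/m
FS = 538.7 / 287.8 = 1.872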